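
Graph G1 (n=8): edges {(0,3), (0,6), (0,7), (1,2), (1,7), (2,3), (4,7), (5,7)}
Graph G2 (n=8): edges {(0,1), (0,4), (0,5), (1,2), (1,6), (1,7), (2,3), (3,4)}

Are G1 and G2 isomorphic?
Yes, isomorphic

The graphs are isomorphic.
One valid mapping φ: V(G1) → V(G2): 0→0, 1→2, 2→3, 3→4, 4→6, 5→7, 6→5, 7→1

Verify φ preserves adjacency — for each edge of G1, its image is an edge of G2:
  (0,3) → (φ(0),φ(3)) = (0,4) ∈ E(G2) ✓
  (0,6) → (φ(0),φ(6)) = (0,5) ∈ E(G2) ✓
  (0,7) → (φ(0),φ(7)) = (0,1) ∈ E(G2) ✓
  (1,2) → (φ(1),φ(2)) = (2,3) ∈ E(G2) ✓
  (1,7) → (φ(1),φ(7)) = (1,2) ∈ E(G2) ✓
  (2,3) → (φ(2),φ(3)) = (3,4) ∈ E(G2) ✓
  (4,7) → (φ(4),φ(7)) = (1,6) ∈ E(G2) ✓
  (5,7) → (φ(5),φ(7)) = (1,7) ∈ E(G2) ✓
All 8 edges of G1 map to edges of G2, and |E(G1)| = |E(G2)| = 8, so φ is a bijection on edges as well as vertices. Hence G1 ≅ G2.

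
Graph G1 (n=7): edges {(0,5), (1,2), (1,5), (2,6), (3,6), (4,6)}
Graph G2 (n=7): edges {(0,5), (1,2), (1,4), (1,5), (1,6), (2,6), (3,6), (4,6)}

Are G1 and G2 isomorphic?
No, not isomorphic

The graphs are NOT isomorphic.

Counting edges: G1 has 6 edge(s); G2 has 8 edge(s).
Edge count is an isomorphism invariant (a bijection on vertices induces a bijection on edges), so differing edge counts rule out isomorphism.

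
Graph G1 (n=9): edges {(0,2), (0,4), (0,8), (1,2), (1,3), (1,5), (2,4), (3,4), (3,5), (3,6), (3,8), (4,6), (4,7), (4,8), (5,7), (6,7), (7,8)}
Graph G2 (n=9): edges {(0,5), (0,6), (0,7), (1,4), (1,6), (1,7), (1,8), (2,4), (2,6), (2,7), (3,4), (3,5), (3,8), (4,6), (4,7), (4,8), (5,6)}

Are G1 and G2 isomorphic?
Yes, isomorphic

The graphs are isomorphic.
One valid mapping φ: V(G1) → V(G2): 0→8, 1→5, 2→3, 3→6, 4→4, 5→0, 6→2, 7→7, 8→1

Verify φ preserves adjacency — for each edge of G1, its image is an edge of G2:
  (0,2) → (φ(0),φ(2)) = (3,8) ∈ E(G2) ✓
  (0,4) → (φ(0),φ(4)) = (4,8) ∈ E(G2) ✓
  (0,8) → (φ(0),φ(8)) = (1,8) ∈ E(G2) ✓
  (1,2) → (φ(1),φ(2)) = (3,5) ∈ E(G2) ✓
  (1,3) → (φ(1),φ(3)) = (5,6) ∈ E(G2) ✓
  (1,5) → (φ(1),φ(5)) = (0,5) ∈ E(G2) ✓
  (2,4) → (φ(2),φ(4)) = (3,4) ∈ E(G2) ✓
  (3,4) → (φ(3),φ(4)) = (4,6) ∈ E(G2) ✓
  (3,5) → (φ(3),φ(5)) = (0,6) ∈ E(G2) ✓
  (3,6) → (φ(3),φ(6)) = (2,6) ∈ E(G2) ✓
  (3,8) → (φ(3),φ(8)) = (1,6) ∈ E(G2) ✓
  (4,6) → (φ(4),φ(6)) = (2,4) ∈ E(G2) ✓
  (4,7) → (φ(4),φ(7)) = (4,7) ∈ E(G2) ✓
  (4,8) → (φ(4),φ(8)) = (1,4) ∈ E(G2) ✓
  (5,7) → (φ(5),φ(7)) = (0,7) ∈ E(G2) ✓
  (6,7) → (φ(6),φ(7)) = (2,7) ∈ E(G2) ✓
  (7,8) → (φ(7),φ(8)) = (1,7) ∈ E(G2) ✓
All 17 edges of G1 map to edges of G2, and |E(G1)| = |E(G2)| = 17, so φ is a bijection on edges as well as vertices. Hence G1 ≅ G2.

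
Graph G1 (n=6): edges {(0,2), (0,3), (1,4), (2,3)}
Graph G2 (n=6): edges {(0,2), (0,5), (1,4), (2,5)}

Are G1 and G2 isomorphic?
Yes, isomorphic

The graphs are isomorphic.
One valid mapping φ: V(G1) → V(G2): 0→0, 1→4, 2→5, 3→2, 4→1, 5→3

Verify φ preserves adjacency — for each edge of G1, its image is an edge of G2:
  (0,2) → (φ(0),φ(2)) = (0,5) ∈ E(G2) ✓
  (0,3) → (φ(0),φ(3)) = (0,2) ∈ E(G2) ✓
  (1,4) → (φ(1),φ(4)) = (1,4) ∈ E(G2) ✓
  (2,3) → (φ(2),φ(3)) = (2,5) ∈ E(G2) ✓
All 4 edges of G1 map to edges of G2, and |E(G1)| = |E(G2)| = 4, so φ is a bijection on edges as well as vertices. Hence G1 ≅ G2.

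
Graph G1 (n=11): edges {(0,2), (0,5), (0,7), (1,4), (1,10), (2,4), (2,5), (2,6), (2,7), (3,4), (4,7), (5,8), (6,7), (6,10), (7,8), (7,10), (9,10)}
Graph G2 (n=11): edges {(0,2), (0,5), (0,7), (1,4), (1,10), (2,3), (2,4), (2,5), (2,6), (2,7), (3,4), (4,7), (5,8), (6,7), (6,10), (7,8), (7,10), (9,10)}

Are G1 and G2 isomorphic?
No, not isomorphic

The graphs are NOT isomorphic.

Counting edges: G1 has 17 edge(s); G2 has 18 edge(s).
Edge count is an isomorphism invariant (a bijection on vertices induces a bijection on edges), so differing edge counts rule out isomorphism.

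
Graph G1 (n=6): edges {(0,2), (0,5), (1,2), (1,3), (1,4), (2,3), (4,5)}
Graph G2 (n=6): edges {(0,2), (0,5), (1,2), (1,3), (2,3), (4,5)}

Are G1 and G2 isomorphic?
No, not isomorphic

The graphs are NOT isomorphic.

Counting edges: G1 has 7 edge(s); G2 has 6 edge(s).
Edge count is an isomorphism invariant (a bijection on vertices induces a bijection on edges), so differing edge counts rule out isomorphism.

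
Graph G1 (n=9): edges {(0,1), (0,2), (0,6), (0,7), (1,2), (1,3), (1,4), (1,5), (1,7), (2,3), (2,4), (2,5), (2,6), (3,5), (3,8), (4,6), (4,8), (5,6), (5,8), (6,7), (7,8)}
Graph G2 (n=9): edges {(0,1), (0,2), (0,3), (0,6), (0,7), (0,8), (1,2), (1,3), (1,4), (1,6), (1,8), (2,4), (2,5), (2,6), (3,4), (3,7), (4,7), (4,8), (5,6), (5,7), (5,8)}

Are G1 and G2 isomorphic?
Yes, isomorphic

The graphs are isomorphic.
One valid mapping φ: V(G1) → V(G2): 0→3, 1→0, 2→1, 3→6, 4→8, 5→2, 6→4, 7→7, 8→5

Verify φ preserves adjacency — for each edge of G1, its image is an edge of G2:
  (0,1) → (φ(0),φ(1)) = (0,3) ∈ E(G2) ✓
  (0,2) → (φ(0),φ(2)) = (1,3) ∈ E(G2) ✓
  (0,6) → (φ(0),φ(6)) = (3,4) ∈ E(G2) ✓
  (0,7) → (φ(0),φ(7)) = (3,7) ∈ E(G2) ✓
  (1,2) → (φ(1),φ(2)) = (0,1) ∈ E(G2) ✓
  (1,3) → (φ(1),φ(3)) = (0,6) ∈ E(G2) ✓
  (1,4) → (φ(1),φ(4)) = (0,8) ∈ E(G2) ✓
  (1,5) → (φ(1),φ(5)) = (0,2) ∈ E(G2) ✓
  (1,7) → (φ(1),φ(7)) = (0,7) ∈ E(G2) ✓
  (2,3) → (φ(2),φ(3)) = (1,6) ∈ E(G2) ✓
  (2,4) → (φ(2),φ(4)) = (1,8) ∈ E(G2) ✓
  (2,5) → (φ(2),φ(5)) = (1,2) ∈ E(G2) ✓
  (2,6) → (φ(2),φ(6)) = (1,4) ∈ E(G2) ✓
  (3,5) → (φ(3),φ(5)) = (2,6) ∈ E(G2) ✓
  (3,8) → (φ(3),φ(8)) = (5,6) ∈ E(G2) ✓
  (4,6) → (φ(4),φ(6)) = (4,8) ∈ E(G2) ✓
  (4,8) → (φ(4),φ(8)) = (5,8) ∈ E(G2) ✓
  (5,6) → (φ(5),φ(6)) = (2,4) ∈ E(G2) ✓
  (5,8) → (φ(5),φ(8)) = (2,5) ∈ E(G2) ✓
  (6,7) → (φ(6),φ(7)) = (4,7) ∈ E(G2) ✓
  (7,8) → (φ(7),φ(8)) = (5,7) ∈ E(G2) ✓
All 21 edges of G1 map to edges of G2, and |E(G1)| = |E(G2)| = 21, so φ is a bijection on edges as well as vertices. Hence G1 ≅ G2.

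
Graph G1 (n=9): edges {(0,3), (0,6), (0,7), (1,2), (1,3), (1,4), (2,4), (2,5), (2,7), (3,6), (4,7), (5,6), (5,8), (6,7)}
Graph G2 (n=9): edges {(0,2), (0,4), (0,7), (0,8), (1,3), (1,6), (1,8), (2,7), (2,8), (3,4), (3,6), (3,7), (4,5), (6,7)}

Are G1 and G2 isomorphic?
Yes, isomorphic

The graphs are isomorphic.
One valid mapping φ: V(G1) → V(G2): 0→2, 1→1, 2→3, 3→8, 4→6, 5→4, 6→0, 7→7, 8→5

Verify φ preserves adjacency — for each edge of G1, its image is an edge of G2:
  (0,3) → (φ(0),φ(3)) = (2,8) ∈ E(G2) ✓
  (0,6) → (φ(0),φ(6)) = (0,2) ∈ E(G2) ✓
  (0,7) → (φ(0),φ(7)) = (2,7) ∈ E(G2) ✓
  (1,2) → (φ(1),φ(2)) = (1,3) ∈ E(G2) ✓
  (1,3) → (φ(1),φ(3)) = (1,8) ∈ E(G2) ✓
  (1,4) → (φ(1),φ(4)) = (1,6) ∈ E(G2) ✓
  (2,4) → (φ(2),φ(4)) = (3,6) ∈ E(G2) ✓
  (2,5) → (φ(2),φ(5)) = (3,4) ∈ E(G2) ✓
  (2,7) → (φ(2),φ(7)) = (3,7) ∈ E(G2) ✓
  (3,6) → (φ(3),φ(6)) = (0,8) ∈ E(G2) ✓
  (4,7) → (φ(4),φ(7)) = (6,7) ∈ E(G2) ✓
  (5,6) → (φ(5),φ(6)) = (0,4) ∈ E(G2) ✓
  (5,8) → (φ(5),φ(8)) = (4,5) ∈ E(G2) ✓
  (6,7) → (φ(6),φ(7)) = (0,7) ∈ E(G2) ✓
All 14 edges of G1 map to edges of G2, and |E(G1)| = |E(G2)| = 14, so φ is a bijection on edges as well as vertices. Hence G1 ≅ G2.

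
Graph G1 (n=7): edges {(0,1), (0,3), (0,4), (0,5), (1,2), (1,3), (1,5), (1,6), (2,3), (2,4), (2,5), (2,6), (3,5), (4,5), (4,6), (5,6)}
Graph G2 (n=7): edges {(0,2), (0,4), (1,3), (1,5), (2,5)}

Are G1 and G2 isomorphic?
No, not isomorphic

The graphs are NOT isomorphic.

Degrees in G1: deg(0)=4, deg(1)=5, deg(2)=5, deg(3)=4, deg(4)=4, deg(5)=6, deg(6)=4.
Sorted degree sequence of G1: [6, 5, 5, 4, 4, 4, 4].
Degrees in G2: deg(0)=2, deg(1)=2, deg(2)=2, deg(3)=1, deg(4)=1, deg(5)=2, deg(6)=0.
Sorted degree sequence of G2: [2, 2, 2, 2, 1, 1, 0].
The (sorted) degree sequence is an isomorphism invariant, so since G1 and G2 have different degree sequences they cannot be isomorphic.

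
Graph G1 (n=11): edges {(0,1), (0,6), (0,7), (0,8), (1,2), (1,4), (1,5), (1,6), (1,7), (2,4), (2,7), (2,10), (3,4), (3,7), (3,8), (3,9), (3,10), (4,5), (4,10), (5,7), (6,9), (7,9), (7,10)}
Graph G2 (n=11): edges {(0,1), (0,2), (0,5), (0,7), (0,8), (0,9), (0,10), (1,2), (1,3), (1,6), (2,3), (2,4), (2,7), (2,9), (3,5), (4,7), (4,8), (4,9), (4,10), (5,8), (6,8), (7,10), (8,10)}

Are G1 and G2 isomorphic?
Yes, isomorphic

The graphs are isomorphic.
One valid mapping φ: V(G1) → V(G2): 0→1, 1→2, 2→7, 3→8, 4→4, 5→9, 6→3, 7→0, 8→6, 9→5, 10→10

Verify φ preserves adjacency — for each edge of G1, its image is an edge of G2:
  (0,1) → (φ(0),φ(1)) = (1,2) ∈ E(G2) ✓
  (0,6) → (φ(0),φ(6)) = (1,3) ∈ E(G2) ✓
  (0,7) → (φ(0),φ(7)) = (0,1) ∈ E(G2) ✓
  (0,8) → (φ(0),φ(8)) = (1,6) ∈ E(G2) ✓
  (1,2) → (φ(1),φ(2)) = (2,7) ∈ E(G2) ✓
  (1,4) → (φ(1),φ(4)) = (2,4) ∈ E(G2) ✓
  (1,5) → (φ(1),φ(5)) = (2,9) ∈ E(G2) ✓
  (1,6) → (φ(1),φ(6)) = (2,3) ∈ E(G2) ✓
  (1,7) → (φ(1),φ(7)) = (0,2) ∈ E(G2) ✓
  (2,4) → (φ(2),φ(4)) = (4,7) ∈ E(G2) ✓
  (2,7) → (φ(2),φ(7)) = (0,7) ∈ E(G2) ✓
  (2,10) → (φ(2),φ(10)) = (7,10) ∈ E(G2) ✓
  (3,4) → (φ(3),φ(4)) = (4,8) ∈ E(G2) ✓
  (3,7) → (φ(3),φ(7)) = (0,8) ∈ E(G2) ✓
  (3,8) → (φ(3),φ(8)) = (6,8) ∈ E(G2) ✓
  (3,9) → (φ(3),φ(9)) = (5,8) ∈ E(G2) ✓
  (3,10) → (φ(3),φ(10)) = (8,10) ∈ E(G2) ✓
  (4,5) → (φ(4),φ(5)) = (4,9) ∈ E(G2) ✓
  (4,10) → (φ(4),φ(10)) = (4,10) ∈ E(G2) ✓
  (5,7) → (φ(5),φ(7)) = (0,9) ∈ E(G2) ✓
  (6,9) → (φ(6),φ(9)) = (3,5) ∈ E(G2) ✓
  (7,9) → (φ(7),φ(9)) = (0,5) ∈ E(G2) ✓
  (7,10) → (φ(7),φ(10)) = (0,10) ∈ E(G2) ✓
All 23 edges of G1 map to edges of G2, and |E(G1)| = |E(G2)| = 23, so φ is a bijection on edges as well as vertices. Hence G1 ≅ G2.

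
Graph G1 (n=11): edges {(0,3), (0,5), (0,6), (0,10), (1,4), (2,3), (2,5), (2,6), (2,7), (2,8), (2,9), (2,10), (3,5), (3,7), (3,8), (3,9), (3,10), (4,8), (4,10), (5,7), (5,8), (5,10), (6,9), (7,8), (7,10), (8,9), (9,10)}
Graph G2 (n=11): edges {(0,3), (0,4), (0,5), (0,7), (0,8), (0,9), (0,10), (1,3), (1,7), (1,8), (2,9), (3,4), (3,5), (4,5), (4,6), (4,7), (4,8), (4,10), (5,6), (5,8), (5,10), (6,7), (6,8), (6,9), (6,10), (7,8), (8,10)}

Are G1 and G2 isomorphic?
Yes, isomorphic

The graphs are isomorphic.
One valid mapping φ: V(G1) → V(G2): 0→3, 1→2, 2→8, 3→4, 4→9, 5→5, 6→1, 7→10, 8→6, 9→7, 10→0

Verify φ preserves adjacency — for each edge of G1, its image is an edge of G2:
  (0,3) → (φ(0),φ(3)) = (3,4) ∈ E(G2) ✓
  (0,5) → (φ(0),φ(5)) = (3,5) ∈ E(G2) ✓
  (0,6) → (φ(0),φ(6)) = (1,3) ∈ E(G2) ✓
  (0,10) → (φ(0),φ(10)) = (0,3) ∈ E(G2) ✓
  (1,4) → (φ(1),φ(4)) = (2,9) ∈ E(G2) ✓
  (2,3) → (φ(2),φ(3)) = (4,8) ∈ E(G2) ✓
  (2,5) → (φ(2),φ(5)) = (5,8) ∈ E(G2) ✓
  (2,6) → (φ(2),φ(6)) = (1,8) ∈ E(G2) ✓
  (2,7) → (φ(2),φ(7)) = (8,10) ∈ E(G2) ✓
  (2,8) → (φ(2),φ(8)) = (6,8) ∈ E(G2) ✓
  (2,9) → (φ(2),φ(9)) = (7,8) ∈ E(G2) ✓
  (2,10) → (φ(2),φ(10)) = (0,8) ∈ E(G2) ✓
  (3,5) → (φ(3),φ(5)) = (4,5) ∈ E(G2) ✓
  (3,7) → (φ(3),φ(7)) = (4,10) ∈ E(G2) ✓
  (3,8) → (φ(3),φ(8)) = (4,6) ∈ E(G2) ✓
  (3,9) → (φ(3),φ(9)) = (4,7) ∈ E(G2) ✓
  (3,10) → (φ(3),φ(10)) = (0,4) ∈ E(G2) ✓
  (4,8) → (φ(4),φ(8)) = (6,9) ∈ E(G2) ✓
  (4,10) → (φ(4),φ(10)) = (0,9) ∈ E(G2) ✓
  (5,7) → (φ(5),φ(7)) = (5,10) ∈ E(G2) ✓
  (5,8) → (φ(5),φ(8)) = (5,6) ∈ E(G2) ✓
  (5,10) → (φ(5),φ(10)) = (0,5) ∈ E(G2) ✓
  (6,9) → (φ(6),φ(9)) = (1,7) ∈ E(G2) ✓
  (7,8) → (φ(7),φ(8)) = (6,10) ∈ E(G2) ✓
  (7,10) → (φ(7),φ(10)) = (0,10) ∈ E(G2) ✓
  (8,9) → (φ(8),φ(9)) = (6,7) ∈ E(G2) ✓
  (9,10) → (φ(9),φ(10)) = (0,7) ∈ E(G2) ✓
All 27 edges of G1 map to edges of G2, and |E(G1)| = |E(G2)| = 27, so φ is a bijection on edges as well as vertices. Hence G1 ≅ G2.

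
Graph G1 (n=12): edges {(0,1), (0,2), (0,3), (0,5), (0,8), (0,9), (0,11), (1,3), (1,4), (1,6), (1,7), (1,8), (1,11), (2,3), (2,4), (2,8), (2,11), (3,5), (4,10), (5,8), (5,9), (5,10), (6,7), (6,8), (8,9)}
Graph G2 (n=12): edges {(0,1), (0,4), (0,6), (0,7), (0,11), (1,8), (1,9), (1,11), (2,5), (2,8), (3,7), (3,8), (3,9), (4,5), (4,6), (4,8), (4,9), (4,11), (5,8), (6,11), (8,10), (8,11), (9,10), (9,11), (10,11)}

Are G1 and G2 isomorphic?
Yes, isomorphic

The graphs are isomorphic.
One valid mapping φ: V(G1) → V(G2): 0→11, 1→8, 2→9, 3→1, 4→3, 5→0, 6→5, 7→2, 8→4, 9→6, 10→7, 11→10

Verify φ preserves adjacency — for each edge of G1, its image is an edge of G2:
  (0,1) → (φ(0),φ(1)) = (8,11) ∈ E(G2) ✓
  (0,2) → (φ(0),φ(2)) = (9,11) ∈ E(G2) ✓
  (0,3) → (φ(0),φ(3)) = (1,11) ∈ E(G2) ✓
  (0,5) → (φ(0),φ(5)) = (0,11) ∈ E(G2) ✓
  (0,8) → (φ(0),φ(8)) = (4,11) ∈ E(G2) ✓
  (0,9) → (φ(0),φ(9)) = (6,11) ∈ E(G2) ✓
  (0,11) → (φ(0),φ(11)) = (10,11) ∈ E(G2) ✓
  (1,3) → (φ(1),φ(3)) = (1,8) ∈ E(G2) ✓
  (1,4) → (φ(1),φ(4)) = (3,8) ∈ E(G2) ✓
  (1,6) → (φ(1),φ(6)) = (5,8) ∈ E(G2) ✓
  (1,7) → (φ(1),φ(7)) = (2,8) ∈ E(G2) ✓
  (1,8) → (φ(1),φ(8)) = (4,8) ∈ E(G2) ✓
  (1,11) → (φ(1),φ(11)) = (8,10) ∈ E(G2) ✓
  (2,3) → (φ(2),φ(3)) = (1,9) ∈ E(G2) ✓
  (2,4) → (φ(2),φ(4)) = (3,9) ∈ E(G2) ✓
  (2,8) → (φ(2),φ(8)) = (4,9) ∈ E(G2) ✓
  (2,11) → (φ(2),φ(11)) = (9,10) ∈ E(G2) ✓
  (3,5) → (φ(3),φ(5)) = (0,1) ∈ E(G2) ✓
  (4,10) → (φ(4),φ(10)) = (3,7) ∈ E(G2) ✓
  (5,8) → (φ(5),φ(8)) = (0,4) ∈ E(G2) ✓
  (5,9) → (φ(5),φ(9)) = (0,6) ∈ E(G2) ✓
  (5,10) → (φ(5),φ(10)) = (0,7) ∈ E(G2) ✓
  (6,7) → (φ(6),φ(7)) = (2,5) ∈ E(G2) ✓
  (6,8) → (φ(6),φ(8)) = (4,5) ∈ E(G2) ✓
  (8,9) → (φ(8),φ(9)) = (4,6) ∈ E(G2) ✓
All 25 edges of G1 map to edges of G2, and |E(G1)| = |E(G2)| = 25, so φ is a bijection on edges as well as vertices. Hence G1 ≅ G2.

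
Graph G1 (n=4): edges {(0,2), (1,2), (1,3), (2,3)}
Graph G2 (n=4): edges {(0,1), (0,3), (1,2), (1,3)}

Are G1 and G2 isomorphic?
Yes, isomorphic

The graphs are isomorphic.
One valid mapping φ: V(G1) → V(G2): 0→2, 1→3, 2→1, 3→0

Verify φ preserves adjacency — for each edge of G1, its image is an edge of G2:
  (0,2) → (φ(0),φ(2)) = (1,2) ∈ E(G2) ✓
  (1,2) → (φ(1),φ(2)) = (1,3) ∈ E(G2) ✓
  (1,3) → (φ(1),φ(3)) = (0,3) ∈ E(G2) ✓
  (2,3) → (φ(2),φ(3)) = (0,1) ∈ E(G2) ✓
All 4 edges of G1 map to edges of G2, and |E(G1)| = |E(G2)| = 4, so φ is a bijection on edges as well as vertices. Hence G1 ≅ G2.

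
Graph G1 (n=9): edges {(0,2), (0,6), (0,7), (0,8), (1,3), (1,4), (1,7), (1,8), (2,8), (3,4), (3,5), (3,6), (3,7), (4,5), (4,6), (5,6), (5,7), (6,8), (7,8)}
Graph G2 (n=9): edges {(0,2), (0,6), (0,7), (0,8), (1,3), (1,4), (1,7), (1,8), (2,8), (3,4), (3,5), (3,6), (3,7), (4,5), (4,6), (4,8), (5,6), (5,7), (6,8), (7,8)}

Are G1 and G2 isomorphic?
No, not isomorphic

The graphs are NOT isomorphic.

Counting edges: G1 has 19 edge(s); G2 has 20 edge(s).
Edge count is an isomorphism invariant (a bijection on vertices induces a bijection on edges), so differing edge counts rule out isomorphism.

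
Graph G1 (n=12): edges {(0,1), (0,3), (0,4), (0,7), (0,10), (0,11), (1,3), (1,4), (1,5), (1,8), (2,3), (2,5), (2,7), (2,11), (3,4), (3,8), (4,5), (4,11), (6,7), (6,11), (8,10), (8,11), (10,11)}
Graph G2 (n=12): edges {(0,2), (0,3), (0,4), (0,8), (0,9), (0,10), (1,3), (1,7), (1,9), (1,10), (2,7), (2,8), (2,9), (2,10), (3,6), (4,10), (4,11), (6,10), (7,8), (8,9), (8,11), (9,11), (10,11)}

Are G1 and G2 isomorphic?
Yes, isomorphic

The graphs are isomorphic.
One valid mapping φ: V(G1) → V(G2): 0→0, 1→8, 2→1, 3→9, 4→2, 5→7, 6→6, 7→3, 8→11, 9→5, 10→4, 11→10

Verify φ preserves adjacency — for each edge of G1, its image is an edge of G2:
  (0,1) → (φ(0),φ(1)) = (0,8) ∈ E(G2) ✓
  (0,3) → (φ(0),φ(3)) = (0,9) ∈ E(G2) ✓
  (0,4) → (φ(0),φ(4)) = (0,2) ∈ E(G2) ✓
  (0,7) → (φ(0),φ(7)) = (0,3) ∈ E(G2) ✓
  (0,10) → (φ(0),φ(10)) = (0,4) ∈ E(G2) ✓
  (0,11) → (φ(0),φ(11)) = (0,10) ∈ E(G2) ✓
  (1,3) → (φ(1),φ(3)) = (8,9) ∈ E(G2) ✓
  (1,4) → (φ(1),φ(4)) = (2,8) ∈ E(G2) ✓
  (1,5) → (φ(1),φ(5)) = (7,8) ∈ E(G2) ✓
  (1,8) → (φ(1),φ(8)) = (8,11) ∈ E(G2) ✓
  (2,3) → (φ(2),φ(3)) = (1,9) ∈ E(G2) ✓
  (2,5) → (φ(2),φ(5)) = (1,7) ∈ E(G2) ✓
  (2,7) → (φ(2),φ(7)) = (1,3) ∈ E(G2) ✓
  (2,11) → (φ(2),φ(11)) = (1,10) ∈ E(G2) ✓
  (3,4) → (φ(3),φ(4)) = (2,9) ∈ E(G2) ✓
  (3,8) → (φ(3),φ(8)) = (9,11) ∈ E(G2) ✓
  (4,5) → (φ(4),φ(5)) = (2,7) ∈ E(G2) ✓
  (4,11) → (φ(4),φ(11)) = (2,10) ∈ E(G2) ✓
  (6,7) → (φ(6),φ(7)) = (3,6) ∈ E(G2) ✓
  (6,11) → (φ(6),φ(11)) = (6,10) ∈ E(G2) ✓
  (8,10) → (φ(8),φ(10)) = (4,11) ∈ E(G2) ✓
  (8,11) → (φ(8),φ(11)) = (10,11) ∈ E(G2) ✓
  (10,11) → (φ(10),φ(11)) = (4,10) ∈ E(G2) ✓
All 23 edges of G1 map to edges of G2, and |E(G1)| = |E(G2)| = 23, so φ is a bijection on edges as well as vertices. Hence G1 ≅ G2.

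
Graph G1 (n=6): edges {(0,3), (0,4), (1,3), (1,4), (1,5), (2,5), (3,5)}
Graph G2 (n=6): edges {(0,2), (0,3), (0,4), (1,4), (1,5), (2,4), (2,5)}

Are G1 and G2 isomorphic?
Yes, isomorphic

The graphs are isomorphic.
One valid mapping φ: V(G1) → V(G2): 0→5, 1→4, 2→3, 3→2, 4→1, 5→0

Verify φ preserves adjacency — for each edge of G1, its image is an edge of G2:
  (0,3) → (φ(0),φ(3)) = (2,5) ∈ E(G2) ✓
  (0,4) → (φ(0),φ(4)) = (1,5) ∈ E(G2) ✓
  (1,3) → (φ(1),φ(3)) = (2,4) ∈ E(G2) ✓
  (1,4) → (φ(1),φ(4)) = (1,4) ∈ E(G2) ✓
  (1,5) → (φ(1),φ(5)) = (0,4) ∈ E(G2) ✓
  (2,5) → (φ(2),φ(5)) = (0,3) ∈ E(G2) ✓
  (3,5) → (φ(3),φ(5)) = (0,2) ∈ E(G2) ✓
All 7 edges of G1 map to edges of G2, and |E(G1)| = |E(G2)| = 7, so φ is a bijection on edges as well as vertices. Hence G1 ≅ G2.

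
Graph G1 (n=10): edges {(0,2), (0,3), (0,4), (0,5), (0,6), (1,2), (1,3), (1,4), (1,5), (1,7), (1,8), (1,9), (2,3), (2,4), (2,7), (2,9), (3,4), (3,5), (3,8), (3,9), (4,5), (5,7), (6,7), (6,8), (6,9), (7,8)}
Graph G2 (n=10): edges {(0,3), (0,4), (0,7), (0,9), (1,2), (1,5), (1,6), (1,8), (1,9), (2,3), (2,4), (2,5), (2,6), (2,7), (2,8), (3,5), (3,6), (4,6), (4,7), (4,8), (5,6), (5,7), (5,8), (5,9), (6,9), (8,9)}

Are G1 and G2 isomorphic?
Yes, isomorphic

The graphs are isomorphic.
One valid mapping φ: V(G1) → V(G2): 0→9, 1→2, 2→6, 3→5, 4→1, 5→8, 6→0, 7→4, 8→7, 9→3

Verify φ preserves adjacency — for each edge of G1, its image is an edge of G2:
  (0,2) → (φ(0),φ(2)) = (6,9) ∈ E(G2) ✓
  (0,3) → (φ(0),φ(3)) = (5,9) ∈ E(G2) ✓
  (0,4) → (φ(0),φ(4)) = (1,9) ∈ E(G2) ✓
  (0,5) → (φ(0),φ(5)) = (8,9) ∈ E(G2) ✓
  (0,6) → (φ(0),φ(6)) = (0,9) ∈ E(G2) ✓
  (1,2) → (φ(1),φ(2)) = (2,6) ∈ E(G2) ✓
  (1,3) → (φ(1),φ(3)) = (2,5) ∈ E(G2) ✓
  (1,4) → (φ(1),φ(4)) = (1,2) ∈ E(G2) ✓
  (1,5) → (φ(1),φ(5)) = (2,8) ∈ E(G2) ✓
  (1,7) → (φ(1),φ(7)) = (2,4) ∈ E(G2) ✓
  (1,8) → (φ(1),φ(8)) = (2,7) ∈ E(G2) ✓
  (1,9) → (φ(1),φ(9)) = (2,3) ∈ E(G2) ✓
  (2,3) → (φ(2),φ(3)) = (5,6) ∈ E(G2) ✓
  (2,4) → (φ(2),φ(4)) = (1,6) ∈ E(G2) ✓
  (2,7) → (φ(2),φ(7)) = (4,6) ∈ E(G2) ✓
  (2,9) → (φ(2),φ(9)) = (3,6) ∈ E(G2) ✓
  (3,4) → (φ(3),φ(4)) = (1,5) ∈ E(G2) ✓
  (3,5) → (φ(3),φ(5)) = (5,8) ∈ E(G2) ✓
  (3,8) → (φ(3),φ(8)) = (5,7) ∈ E(G2) ✓
  (3,9) → (φ(3),φ(9)) = (3,5) ∈ E(G2) ✓
  (4,5) → (φ(4),φ(5)) = (1,8) ∈ E(G2) ✓
  (5,7) → (φ(5),φ(7)) = (4,8) ∈ E(G2) ✓
  (6,7) → (φ(6),φ(7)) = (0,4) ∈ E(G2) ✓
  (6,8) → (φ(6),φ(8)) = (0,7) ∈ E(G2) ✓
  (6,9) → (φ(6),φ(9)) = (0,3) ∈ E(G2) ✓
  (7,8) → (φ(7),φ(8)) = (4,7) ∈ E(G2) ✓
All 26 edges of G1 map to edges of G2, and |E(G1)| = |E(G2)| = 26, so φ is a bijection on edges as well as vertices. Hence G1 ≅ G2.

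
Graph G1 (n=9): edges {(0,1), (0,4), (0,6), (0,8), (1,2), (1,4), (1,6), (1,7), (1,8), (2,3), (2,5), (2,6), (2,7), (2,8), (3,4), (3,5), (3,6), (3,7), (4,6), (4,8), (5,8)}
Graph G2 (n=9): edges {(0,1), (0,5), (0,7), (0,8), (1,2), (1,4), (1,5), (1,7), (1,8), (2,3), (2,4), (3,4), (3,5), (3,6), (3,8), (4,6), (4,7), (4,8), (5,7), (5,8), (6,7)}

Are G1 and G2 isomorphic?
Yes, isomorphic

The graphs are isomorphic.
One valid mapping φ: V(G1) → V(G2): 0→0, 1→1, 2→4, 3→3, 4→5, 5→6, 6→8, 7→2, 8→7

Verify φ preserves adjacency — for each edge of G1, its image is an edge of G2:
  (0,1) → (φ(0),φ(1)) = (0,1) ∈ E(G2) ✓
  (0,4) → (φ(0),φ(4)) = (0,5) ∈ E(G2) ✓
  (0,6) → (φ(0),φ(6)) = (0,8) ∈ E(G2) ✓
  (0,8) → (φ(0),φ(8)) = (0,7) ∈ E(G2) ✓
  (1,2) → (φ(1),φ(2)) = (1,4) ∈ E(G2) ✓
  (1,4) → (φ(1),φ(4)) = (1,5) ∈ E(G2) ✓
  (1,6) → (φ(1),φ(6)) = (1,8) ∈ E(G2) ✓
  (1,7) → (φ(1),φ(7)) = (1,2) ∈ E(G2) ✓
  (1,8) → (φ(1),φ(8)) = (1,7) ∈ E(G2) ✓
  (2,3) → (φ(2),φ(3)) = (3,4) ∈ E(G2) ✓
  (2,5) → (φ(2),φ(5)) = (4,6) ∈ E(G2) ✓
  (2,6) → (φ(2),φ(6)) = (4,8) ∈ E(G2) ✓
  (2,7) → (φ(2),φ(7)) = (2,4) ∈ E(G2) ✓
  (2,8) → (φ(2),φ(8)) = (4,7) ∈ E(G2) ✓
  (3,4) → (φ(3),φ(4)) = (3,5) ∈ E(G2) ✓
  (3,5) → (φ(3),φ(5)) = (3,6) ∈ E(G2) ✓
  (3,6) → (φ(3),φ(6)) = (3,8) ∈ E(G2) ✓
  (3,7) → (φ(3),φ(7)) = (2,3) ∈ E(G2) ✓
  (4,6) → (φ(4),φ(6)) = (5,8) ∈ E(G2) ✓
  (4,8) → (φ(4),φ(8)) = (5,7) ∈ E(G2) ✓
  (5,8) → (φ(5),φ(8)) = (6,7) ∈ E(G2) ✓
All 21 edges of G1 map to edges of G2, and |E(G1)| = |E(G2)| = 21, so φ is a bijection on edges as well as vertices. Hence G1 ≅ G2.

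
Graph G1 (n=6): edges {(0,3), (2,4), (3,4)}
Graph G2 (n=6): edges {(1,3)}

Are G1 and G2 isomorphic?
No, not isomorphic

The graphs are NOT isomorphic.

Connected components of G1: 3 component(s) with vertex sets [[1], [5], [0, 2, 3, 4]], sizes [1, 1, 4].
Connected components of G2: 5 component(s) with vertex sets [[0], [2], [4], [5], [1, 3]], sizes [1, 1, 1, 1, 2].
The number of connected components (and the multiset of component sizes) is an isomorphism invariant — an isomorphism maps each component of G1 bijectively onto a component of G2. Since G1 has 3 component(s) and G2 has 5, they cannot be isomorphic.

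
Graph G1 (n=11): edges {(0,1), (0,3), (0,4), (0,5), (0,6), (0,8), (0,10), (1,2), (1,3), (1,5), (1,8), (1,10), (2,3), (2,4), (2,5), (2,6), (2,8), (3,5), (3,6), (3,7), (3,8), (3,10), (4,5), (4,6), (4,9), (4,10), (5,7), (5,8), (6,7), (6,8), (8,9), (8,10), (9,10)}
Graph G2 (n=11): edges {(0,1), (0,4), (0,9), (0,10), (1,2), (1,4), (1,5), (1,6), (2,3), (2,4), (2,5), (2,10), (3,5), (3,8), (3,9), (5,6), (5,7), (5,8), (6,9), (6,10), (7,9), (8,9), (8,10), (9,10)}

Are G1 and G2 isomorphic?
No, not isomorphic

The graphs are NOT isomorphic.

Degrees in G1: deg(0)=7, deg(1)=6, deg(2)=6, deg(3)=8, deg(4)=6, deg(5)=7, deg(6)=6, deg(7)=3, deg(8)=8, deg(9)=3, deg(10)=6.
Sorted degree sequence of G1: [8, 8, 7, 7, 6, 6, 6, 6, 6, 3, 3].
Degrees in G2: deg(0)=4, deg(1)=5, deg(2)=5, deg(3)=4, deg(4)=3, deg(5)=6, deg(6)=4, deg(7)=2, deg(8)=4, deg(9)=6, deg(10)=5.
Sorted degree sequence of G2: [6, 6, 5, 5, 5, 4, 4, 4, 4, 3, 2].
The (sorted) degree sequence is an isomorphism invariant, so since G1 and G2 have different degree sequences they cannot be isomorphic.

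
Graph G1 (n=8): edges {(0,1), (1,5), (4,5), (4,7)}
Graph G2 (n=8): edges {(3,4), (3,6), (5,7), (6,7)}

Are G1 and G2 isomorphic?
Yes, isomorphic

The graphs are isomorphic.
One valid mapping φ: V(G1) → V(G2): 0→5, 1→7, 2→2, 3→1, 4→3, 5→6, 6→0, 7→4

Verify φ preserves adjacency — for each edge of G1, its image is an edge of G2:
  (0,1) → (φ(0),φ(1)) = (5,7) ∈ E(G2) ✓
  (1,5) → (φ(1),φ(5)) = (6,7) ∈ E(G2) ✓
  (4,5) → (φ(4),φ(5)) = (3,6) ∈ E(G2) ✓
  (4,7) → (φ(4),φ(7)) = (3,4) ∈ E(G2) ✓
All 4 edges of G1 map to edges of G2, and |E(G1)| = |E(G2)| = 4, so φ is a bijection on edges as well as vertices. Hence G1 ≅ G2.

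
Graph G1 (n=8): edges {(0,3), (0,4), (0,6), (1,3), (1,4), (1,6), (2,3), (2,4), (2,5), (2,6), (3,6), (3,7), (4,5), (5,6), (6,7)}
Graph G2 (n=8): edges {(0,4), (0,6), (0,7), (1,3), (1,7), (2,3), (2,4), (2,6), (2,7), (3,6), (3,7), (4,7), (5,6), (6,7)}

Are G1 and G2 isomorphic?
No, not isomorphic

The graphs are NOT isomorphic.

Degrees in G1: deg(0)=3, deg(1)=3, deg(2)=4, deg(3)=5, deg(4)=4, deg(5)=3, deg(6)=6, deg(7)=2.
Sorted degree sequence of G1: [6, 5, 4, 4, 3, 3, 3, 2].
Degrees in G2: deg(0)=3, deg(1)=2, deg(2)=4, deg(3)=4, deg(4)=3, deg(5)=1, deg(6)=5, deg(7)=6.
Sorted degree sequence of G2: [6, 5, 4, 4, 3, 3, 2, 1].
The (sorted) degree sequence is an isomorphism invariant, so since G1 and G2 have different degree sequences they cannot be isomorphic.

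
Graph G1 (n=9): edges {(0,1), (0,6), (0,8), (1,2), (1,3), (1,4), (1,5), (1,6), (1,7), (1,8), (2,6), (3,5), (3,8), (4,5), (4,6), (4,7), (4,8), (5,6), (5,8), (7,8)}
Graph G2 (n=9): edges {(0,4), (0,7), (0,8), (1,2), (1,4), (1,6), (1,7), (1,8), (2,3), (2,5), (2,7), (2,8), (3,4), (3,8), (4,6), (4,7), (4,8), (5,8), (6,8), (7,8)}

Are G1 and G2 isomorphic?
Yes, isomorphic

The graphs are isomorphic.
One valid mapping φ: V(G1) → V(G2): 0→3, 1→8, 2→5, 3→6, 4→7, 5→1, 6→2, 7→0, 8→4

Verify φ preserves adjacency — for each edge of G1, its image is an edge of G2:
  (0,1) → (φ(0),φ(1)) = (3,8) ∈ E(G2) ✓
  (0,6) → (φ(0),φ(6)) = (2,3) ∈ E(G2) ✓
  (0,8) → (φ(0),φ(8)) = (3,4) ∈ E(G2) ✓
  (1,2) → (φ(1),φ(2)) = (5,8) ∈ E(G2) ✓
  (1,3) → (φ(1),φ(3)) = (6,8) ∈ E(G2) ✓
  (1,4) → (φ(1),φ(4)) = (7,8) ∈ E(G2) ✓
  (1,5) → (φ(1),φ(5)) = (1,8) ∈ E(G2) ✓
  (1,6) → (φ(1),φ(6)) = (2,8) ∈ E(G2) ✓
  (1,7) → (φ(1),φ(7)) = (0,8) ∈ E(G2) ✓
  (1,8) → (φ(1),φ(8)) = (4,8) ∈ E(G2) ✓
  (2,6) → (φ(2),φ(6)) = (2,5) ∈ E(G2) ✓
  (3,5) → (φ(3),φ(5)) = (1,6) ∈ E(G2) ✓
  (3,8) → (φ(3),φ(8)) = (4,6) ∈ E(G2) ✓
  (4,5) → (φ(4),φ(5)) = (1,7) ∈ E(G2) ✓
  (4,6) → (φ(4),φ(6)) = (2,7) ∈ E(G2) ✓
  (4,7) → (φ(4),φ(7)) = (0,7) ∈ E(G2) ✓
  (4,8) → (φ(4),φ(8)) = (4,7) ∈ E(G2) ✓
  (5,6) → (φ(5),φ(6)) = (1,2) ∈ E(G2) ✓
  (5,8) → (φ(5),φ(8)) = (1,4) ∈ E(G2) ✓
  (7,8) → (φ(7),φ(8)) = (0,4) ∈ E(G2) ✓
All 20 edges of G1 map to edges of G2, and |E(G1)| = |E(G2)| = 20, so φ is a bijection on edges as well as vertices. Hence G1 ≅ G2.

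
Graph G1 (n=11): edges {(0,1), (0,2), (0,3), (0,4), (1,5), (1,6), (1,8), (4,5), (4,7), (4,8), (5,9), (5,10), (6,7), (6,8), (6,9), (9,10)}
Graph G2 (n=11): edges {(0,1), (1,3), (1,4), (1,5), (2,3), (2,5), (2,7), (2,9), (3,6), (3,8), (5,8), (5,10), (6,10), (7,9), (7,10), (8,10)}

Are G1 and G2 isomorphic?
Yes, isomorphic

The graphs are isomorphic.
One valid mapping φ: V(G1) → V(G2): 0→1, 1→5, 2→0, 3→4, 4→3, 5→2, 6→10, 7→6, 8→8, 9→7, 10→9

Verify φ preserves adjacency — for each edge of G1, its image is an edge of G2:
  (0,1) → (φ(0),φ(1)) = (1,5) ∈ E(G2) ✓
  (0,2) → (φ(0),φ(2)) = (0,1) ∈ E(G2) ✓
  (0,3) → (φ(0),φ(3)) = (1,4) ∈ E(G2) ✓
  (0,4) → (φ(0),φ(4)) = (1,3) ∈ E(G2) ✓
  (1,5) → (φ(1),φ(5)) = (2,5) ∈ E(G2) ✓
  (1,6) → (φ(1),φ(6)) = (5,10) ∈ E(G2) ✓
  (1,8) → (φ(1),φ(8)) = (5,8) ∈ E(G2) ✓
  (4,5) → (φ(4),φ(5)) = (2,3) ∈ E(G2) ✓
  (4,7) → (φ(4),φ(7)) = (3,6) ∈ E(G2) ✓
  (4,8) → (φ(4),φ(8)) = (3,8) ∈ E(G2) ✓
  (5,9) → (φ(5),φ(9)) = (2,7) ∈ E(G2) ✓
  (5,10) → (φ(5),φ(10)) = (2,9) ∈ E(G2) ✓
  (6,7) → (φ(6),φ(7)) = (6,10) ∈ E(G2) ✓
  (6,8) → (φ(6),φ(8)) = (8,10) ∈ E(G2) ✓
  (6,9) → (φ(6),φ(9)) = (7,10) ∈ E(G2) ✓
  (9,10) → (φ(9),φ(10)) = (7,9) ∈ E(G2) ✓
All 16 edges of G1 map to edges of G2, and |E(G1)| = |E(G2)| = 16, so φ is a bijection on edges as well as vertices. Hence G1 ≅ G2.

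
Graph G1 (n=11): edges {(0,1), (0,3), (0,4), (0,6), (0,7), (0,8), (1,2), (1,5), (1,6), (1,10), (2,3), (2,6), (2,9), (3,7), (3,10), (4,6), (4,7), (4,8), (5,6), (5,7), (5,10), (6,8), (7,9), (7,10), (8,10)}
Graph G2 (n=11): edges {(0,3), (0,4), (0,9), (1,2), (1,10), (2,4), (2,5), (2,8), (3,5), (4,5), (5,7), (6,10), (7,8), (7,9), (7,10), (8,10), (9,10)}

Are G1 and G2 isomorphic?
No, not isomorphic

The graphs are NOT isomorphic.

Counting triangles (3-cliques): G1 has 12, G2 has 3.
Triangle count is an isomorphism invariant, so differing triangle counts rule out isomorphism.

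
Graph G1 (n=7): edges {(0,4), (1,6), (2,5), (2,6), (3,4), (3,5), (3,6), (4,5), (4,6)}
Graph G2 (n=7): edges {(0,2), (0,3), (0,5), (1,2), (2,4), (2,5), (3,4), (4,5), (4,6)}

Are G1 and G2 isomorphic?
Yes, isomorphic

The graphs are isomorphic.
One valid mapping φ: V(G1) → V(G2): 0→1, 1→6, 2→3, 3→5, 4→2, 5→0, 6→4

Verify φ preserves adjacency — for each edge of G1, its image is an edge of G2:
  (0,4) → (φ(0),φ(4)) = (1,2) ∈ E(G2) ✓
  (1,6) → (φ(1),φ(6)) = (4,6) ∈ E(G2) ✓
  (2,5) → (φ(2),φ(5)) = (0,3) ∈ E(G2) ✓
  (2,6) → (φ(2),φ(6)) = (3,4) ∈ E(G2) ✓
  (3,4) → (φ(3),φ(4)) = (2,5) ∈ E(G2) ✓
  (3,5) → (φ(3),φ(5)) = (0,5) ∈ E(G2) ✓
  (3,6) → (φ(3),φ(6)) = (4,5) ∈ E(G2) ✓
  (4,5) → (φ(4),φ(5)) = (0,2) ∈ E(G2) ✓
  (4,6) → (φ(4),φ(6)) = (2,4) ∈ E(G2) ✓
All 9 edges of G1 map to edges of G2, and |E(G1)| = |E(G2)| = 9, so φ is a bijection on edges as well as vertices. Hence G1 ≅ G2.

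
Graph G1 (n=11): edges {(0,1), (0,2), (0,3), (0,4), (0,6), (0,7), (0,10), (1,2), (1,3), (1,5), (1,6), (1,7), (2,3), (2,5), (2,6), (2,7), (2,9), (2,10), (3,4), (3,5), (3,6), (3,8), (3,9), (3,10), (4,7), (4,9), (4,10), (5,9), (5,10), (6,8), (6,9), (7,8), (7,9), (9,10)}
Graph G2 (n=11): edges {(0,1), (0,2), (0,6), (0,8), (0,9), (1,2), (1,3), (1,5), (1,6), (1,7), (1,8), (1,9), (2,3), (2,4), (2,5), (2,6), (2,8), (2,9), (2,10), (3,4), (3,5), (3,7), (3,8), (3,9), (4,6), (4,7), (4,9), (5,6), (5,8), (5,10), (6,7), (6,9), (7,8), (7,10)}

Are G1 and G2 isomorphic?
Yes, isomorphic

The graphs are isomorphic.
One valid mapping φ: V(G1) → V(G2): 0→3, 1→8, 2→1, 3→2, 4→4, 5→0, 6→5, 7→7, 8→10, 9→6, 10→9

Verify φ preserves adjacency — for each edge of G1, its image is an edge of G2:
  (0,1) → (φ(0),φ(1)) = (3,8) ∈ E(G2) ✓
  (0,2) → (φ(0),φ(2)) = (1,3) ∈ E(G2) ✓
  (0,3) → (φ(0),φ(3)) = (2,3) ∈ E(G2) ✓
  (0,4) → (φ(0),φ(4)) = (3,4) ∈ E(G2) ✓
  (0,6) → (φ(0),φ(6)) = (3,5) ∈ E(G2) ✓
  (0,7) → (φ(0),φ(7)) = (3,7) ∈ E(G2) ✓
  (0,10) → (φ(0),φ(10)) = (3,9) ∈ E(G2) ✓
  (1,2) → (φ(1),φ(2)) = (1,8) ∈ E(G2) ✓
  (1,3) → (φ(1),φ(3)) = (2,8) ∈ E(G2) ✓
  (1,5) → (φ(1),φ(5)) = (0,8) ∈ E(G2) ✓
  (1,6) → (φ(1),φ(6)) = (5,8) ∈ E(G2) ✓
  (1,7) → (φ(1),φ(7)) = (7,8) ∈ E(G2) ✓
  (2,3) → (φ(2),φ(3)) = (1,2) ∈ E(G2) ✓
  (2,5) → (φ(2),φ(5)) = (0,1) ∈ E(G2) ✓
  (2,6) → (φ(2),φ(6)) = (1,5) ∈ E(G2) ✓
  (2,7) → (φ(2),φ(7)) = (1,7) ∈ E(G2) ✓
  (2,9) → (φ(2),φ(9)) = (1,6) ∈ E(G2) ✓
  (2,10) → (φ(2),φ(10)) = (1,9) ∈ E(G2) ✓
  (3,4) → (φ(3),φ(4)) = (2,4) ∈ E(G2) ✓
  (3,5) → (φ(3),φ(5)) = (0,2) ∈ E(G2) ✓
  (3,6) → (φ(3),φ(6)) = (2,5) ∈ E(G2) ✓
  (3,8) → (φ(3),φ(8)) = (2,10) ∈ E(G2) ✓
  (3,9) → (φ(3),φ(9)) = (2,6) ∈ E(G2) ✓
  (3,10) → (φ(3),φ(10)) = (2,9) ∈ E(G2) ✓
  (4,7) → (φ(4),φ(7)) = (4,7) ∈ E(G2) ✓
  (4,9) → (φ(4),φ(9)) = (4,6) ∈ E(G2) ✓
  (4,10) → (φ(4),φ(10)) = (4,9) ∈ E(G2) ✓
  (5,9) → (φ(5),φ(9)) = (0,6) ∈ E(G2) ✓
  (5,10) → (φ(5),φ(10)) = (0,9) ∈ E(G2) ✓
  (6,8) → (φ(6),φ(8)) = (5,10) ∈ E(G2) ✓
  (6,9) → (φ(6),φ(9)) = (5,6) ∈ E(G2) ✓
  (7,8) → (φ(7),φ(8)) = (7,10) ∈ E(G2) ✓
  (7,9) → (φ(7),φ(9)) = (6,7) ∈ E(G2) ✓
  (9,10) → (φ(9),φ(10)) = (6,9) ∈ E(G2) ✓
All 34 edges of G1 map to edges of G2, and |E(G1)| = |E(G2)| = 34, so φ is a bijection on edges as well as vertices. Hence G1 ≅ G2.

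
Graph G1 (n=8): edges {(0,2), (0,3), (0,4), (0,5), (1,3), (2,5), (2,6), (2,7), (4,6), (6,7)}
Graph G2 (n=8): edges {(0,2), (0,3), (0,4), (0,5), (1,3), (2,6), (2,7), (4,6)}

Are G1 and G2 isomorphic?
No, not isomorphic

The graphs are NOT isomorphic.

Counting edges: G1 has 10 edge(s); G2 has 8 edge(s).
Edge count is an isomorphism invariant (a bijection on vertices induces a bijection on edges), so differing edge counts rule out isomorphism.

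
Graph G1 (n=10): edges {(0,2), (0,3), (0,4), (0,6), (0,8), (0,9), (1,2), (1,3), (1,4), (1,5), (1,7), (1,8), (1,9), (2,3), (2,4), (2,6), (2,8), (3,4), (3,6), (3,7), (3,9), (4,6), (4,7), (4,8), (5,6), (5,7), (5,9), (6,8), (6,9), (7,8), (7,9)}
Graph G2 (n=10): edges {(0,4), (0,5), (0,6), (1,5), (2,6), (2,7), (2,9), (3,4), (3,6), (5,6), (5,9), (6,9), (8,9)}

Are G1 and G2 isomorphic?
No, not isomorphic

The graphs are NOT isomorphic.

Degrees in G1: deg(0)=6, deg(1)=7, deg(2)=6, deg(3)=7, deg(4)=7, deg(5)=4, deg(6)=7, deg(7)=6, deg(8)=6, deg(9)=6.
Sorted degree sequence of G1: [7, 7, 7, 7, 6, 6, 6, 6, 6, 4].
Degrees in G2: deg(0)=3, deg(1)=1, deg(2)=3, deg(3)=2, deg(4)=2, deg(5)=4, deg(6)=5, deg(7)=1, deg(8)=1, deg(9)=4.
Sorted degree sequence of G2: [5, 4, 4, 3, 3, 2, 2, 1, 1, 1].
The (sorted) degree sequence is an isomorphism invariant, so since G1 and G2 have different degree sequences they cannot be isomorphic.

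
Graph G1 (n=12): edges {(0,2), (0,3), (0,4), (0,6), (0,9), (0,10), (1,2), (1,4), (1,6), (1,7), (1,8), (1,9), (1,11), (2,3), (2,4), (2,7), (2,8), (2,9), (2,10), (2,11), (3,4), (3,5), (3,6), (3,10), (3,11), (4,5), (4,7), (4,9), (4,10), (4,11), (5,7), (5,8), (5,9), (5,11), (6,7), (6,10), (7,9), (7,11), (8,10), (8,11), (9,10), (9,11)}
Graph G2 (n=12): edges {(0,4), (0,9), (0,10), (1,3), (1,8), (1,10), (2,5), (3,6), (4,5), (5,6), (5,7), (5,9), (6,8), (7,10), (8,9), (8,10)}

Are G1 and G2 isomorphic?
No, not isomorphic

The graphs are NOT isomorphic.

Connected components of G1: 1 component(s) with vertex sets [[0, 1, 2, 3, 4, 5, 6, 7, 8, 9, 10, 11]], sizes [12].
Connected components of G2: 2 component(s) with vertex sets [[11], [0, 1, 2, 3, 4, 5, 6, 7, 8, 9, 10]], sizes [1, 11].
The number of connected components (and the multiset of component sizes) is an isomorphism invariant — an isomorphism maps each component of G1 bijectively onto a component of G2. Since G1 has 1 component(s) and G2 has 2, they cannot be isomorphic.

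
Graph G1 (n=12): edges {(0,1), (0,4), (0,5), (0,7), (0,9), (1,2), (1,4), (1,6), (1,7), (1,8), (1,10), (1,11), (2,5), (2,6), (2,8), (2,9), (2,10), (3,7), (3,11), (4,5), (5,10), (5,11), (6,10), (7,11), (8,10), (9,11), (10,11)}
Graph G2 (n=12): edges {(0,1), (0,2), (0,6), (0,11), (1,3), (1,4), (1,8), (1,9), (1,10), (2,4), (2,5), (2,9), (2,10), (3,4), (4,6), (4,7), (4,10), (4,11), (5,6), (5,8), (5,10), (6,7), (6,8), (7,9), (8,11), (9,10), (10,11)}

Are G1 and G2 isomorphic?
No, not isomorphic

The graphs are NOT isomorphic.

Degrees in G1: deg(0)=5, deg(1)=8, deg(2)=6, deg(3)=2, deg(4)=3, deg(5)=5, deg(6)=3, deg(7)=4, deg(8)=3, deg(9)=3, deg(10)=6, deg(11)=6.
Sorted degree sequence of G1: [8, 6, 6, 6, 5, 5, 4, 3, 3, 3, 3, 2].
Degrees in G2: deg(0)=4, deg(1)=6, deg(2)=5, deg(3)=2, deg(4)=7, deg(5)=4, deg(6)=5, deg(7)=3, deg(8)=4, deg(9)=4, deg(10)=6, deg(11)=4.
Sorted degree sequence of G2: [7, 6, 6, 5, 5, 4, 4, 4, 4, 4, 3, 2].
The (sorted) degree sequence is an isomorphism invariant, so since G1 and G2 have different degree sequences they cannot be isomorphic.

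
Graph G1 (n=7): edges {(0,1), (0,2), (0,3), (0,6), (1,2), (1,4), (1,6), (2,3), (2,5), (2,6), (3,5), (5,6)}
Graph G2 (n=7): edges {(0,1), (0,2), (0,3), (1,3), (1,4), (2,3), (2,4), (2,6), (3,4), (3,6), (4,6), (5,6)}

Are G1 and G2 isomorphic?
Yes, isomorphic

The graphs are isomorphic.
One valid mapping φ: V(G1) → V(G2): 0→2, 1→6, 2→3, 3→0, 4→5, 5→1, 6→4

Verify φ preserves adjacency — for each edge of G1, its image is an edge of G2:
  (0,1) → (φ(0),φ(1)) = (2,6) ∈ E(G2) ✓
  (0,2) → (φ(0),φ(2)) = (2,3) ∈ E(G2) ✓
  (0,3) → (φ(0),φ(3)) = (0,2) ∈ E(G2) ✓
  (0,6) → (φ(0),φ(6)) = (2,4) ∈ E(G2) ✓
  (1,2) → (φ(1),φ(2)) = (3,6) ∈ E(G2) ✓
  (1,4) → (φ(1),φ(4)) = (5,6) ∈ E(G2) ✓
  (1,6) → (φ(1),φ(6)) = (4,6) ∈ E(G2) ✓
  (2,3) → (φ(2),φ(3)) = (0,3) ∈ E(G2) ✓
  (2,5) → (φ(2),φ(5)) = (1,3) ∈ E(G2) ✓
  (2,6) → (φ(2),φ(6)) = (3,4) ∈ E(G2) ✓
  (3,5) → (φ(3),φ(5)) = (0,1) ∈ E(G2) ✓
  (5,6) → (φ(5),φ(6)) = (1,4) ∈ E(G2) ✓
All 12 edges of G1 map to edges of G2, and |E(G1)| = |E(G2)| = 12, so φ is a bijection on edges as well as vertices. Hence G1 ≅ G2.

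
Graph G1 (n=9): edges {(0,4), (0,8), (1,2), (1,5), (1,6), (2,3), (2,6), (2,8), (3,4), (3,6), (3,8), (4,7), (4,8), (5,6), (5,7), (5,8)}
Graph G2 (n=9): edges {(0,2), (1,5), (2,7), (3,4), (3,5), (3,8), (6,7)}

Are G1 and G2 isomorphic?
No, not isomorphic

The graphs are NOT isomorphic.

Connected components of G1: 1 component(s) with vertex sets [[0, 1, 2, 3, 4, 5, 6, 7, 8]], sizes [9].
Connected components of G2: 2 component(s) with vertex sets [[0, 2, 6, 7], [1, 3, 4, 5, 8]], sizes [4, 5].
The number of connected components (and the multiset of component sizes) is an isomorphism invariant — an isomorphism maps each component of G1 bijectively onto a component of G2. Since G1 has 1 component(s) and G2 has 2, they cannot be isomorphic.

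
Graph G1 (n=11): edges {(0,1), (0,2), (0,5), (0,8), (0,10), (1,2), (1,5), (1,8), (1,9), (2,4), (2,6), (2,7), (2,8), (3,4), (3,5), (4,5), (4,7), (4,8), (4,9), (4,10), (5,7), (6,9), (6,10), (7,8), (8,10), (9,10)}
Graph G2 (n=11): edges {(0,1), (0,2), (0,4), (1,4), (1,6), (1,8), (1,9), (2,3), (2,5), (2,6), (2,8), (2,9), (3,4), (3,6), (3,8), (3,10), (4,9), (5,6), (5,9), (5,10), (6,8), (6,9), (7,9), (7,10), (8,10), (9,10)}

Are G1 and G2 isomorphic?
Yes, isomorphic

The graphs are isomorphic.
One valid mapping φ: V(G1) → V(G2): 0→8, 1→3, 2→2, 3→7, 4→9, 5→10, 6→0, 7→5, 8→6, 9→4, 10→1

Verify φ preserves adjacency — for each edge of G1, its image is an edge of G2:
  (0,1) → (φ(0),φ(1)) = (3,8) ∈ E(G2) ✓
  (0,2) → (φ(0),φ(2)) = (2,8) ∈ E(G2) ✓
  (0,5) → (φ(0),φ(5)) = (8,10) ∈ E(G2) ✓
  (0,8) → (φ(0),φ(8)) = (6,8) ∈ E(G2) ✓
  (0,10) → (φ(0),φ(10)) = (1,8) ∈ E(G2) ✓
  (1,2) → (φ(1),φ(2)) = (2,3) ∈ E(G2) ✓
  (1,5) → (φ(1),φ(5)) = (3,10) ∈ E(G2) ✓
  (1,8) → (φ(1),φ(8)) = (3,6) ∈ E(G2) ✓
  (1,9) → (φ(1),φ(9)) = (3,4) ∈ E(G2) ✓
  (2,4) → (φ(2),φ(4)) = (2,9) ∈ E(G2) ✓
  (2,6) → (φ(2),φ(6)) = (0,2) ∈ E(G2) ✓
  (2,7) → (φ(2),φ(7)) = (2,5) ∈ E(G2) ✓
  (2,8) → (φ(2),φ(8)) = (2,6) ∈ E(G2) ✓
  (3,4) → (φ(3),φ(4)) = (7,9) ∈ E(G2) ✓
  (3,5) → (φ(3),φ(5)) = (7,10) ∈ E(G2) ✓
  (4,5) → (φ(4),φ(5)) = (9,10) ∈ E(G2) ✓
  (4,7) → (φ(4),φ(7)) = (5,9) ∈ E(G2) ✓
  (4,8) → (φ(4),φ(8)) = (6,9) ∈ E(G2) ✓
  (4,9) → (φ(4),φ(9)) = (4,9) ∈ E(G2) ✓
  (4,10) → (φ(4),φ(10)) = (1,9) ∈ E(G2) ✓
  (5,7) → (φ(5),φ(7)) = (5,10) ∈ E(G2) ✓
  (6,9) → (φ(6),φ(9)) = (0,4) ∈ E(G2) ✓
  (6,10) → (φ(6),φ(10)) = (0,1) ∈ E(G2) ✓
  (7,8) → (φ(7),φ(8)) = (5,6) ∈ E(G2) ✓
  (8,10) → (φ(8),φ(10)) = (1,6) ∈ E(G2) ✓
  (9,10) → (φ(9),φ(10)) = (1,4) ∈ E(G2) ✓
All 26 edges of G1 map to edges of G2, and |E(G1)| = |E(G2)| = 26, so φ is a bijection on edges as well as vertices. Hence G1 ≅ G2.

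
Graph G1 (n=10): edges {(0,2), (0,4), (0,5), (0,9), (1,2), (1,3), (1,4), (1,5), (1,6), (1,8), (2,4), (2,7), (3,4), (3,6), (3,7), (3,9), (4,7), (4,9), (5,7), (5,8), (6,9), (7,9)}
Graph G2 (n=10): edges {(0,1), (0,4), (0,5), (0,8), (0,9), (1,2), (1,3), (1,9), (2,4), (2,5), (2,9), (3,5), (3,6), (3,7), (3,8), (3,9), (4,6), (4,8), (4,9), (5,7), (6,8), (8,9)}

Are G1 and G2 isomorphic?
Yes, isomorphic

The graphs are isomorphic.
One valid mapping φ: V(G1) → V(G2): 0→2, 1→3, 2→1, 3→8, 4→9, 5→5, 6→6, 7→0, 8→7, 9→4

Verify φ preserves adjacency — for each edge of G1, its image is an edge of G2:
  (0,2) → (φ(0),φ(2)) = (1,2) ∈ E(G2) ✓
  (0,4) → (φ(0),φ(4)) = (2,9) ∈ E(G2) ✓
  (0,5) → (φ(0),φ(5)) = (2,5) ∈ E(G2) ✓
  (0,9) → (φ(0),φ(9)) = (2,4) ∈ E(G2) ✓
  (1,2) → (φ(1),φ(2)) = (1,3) ∈ E(G2) ✓
  (1,3) → (φ(1),φ(3)) = (3,8) ∈ E(G2) ✓
  (1,4) → (φ(1),φ(4)) = (3,9) ∈ E(G2) ✓
  (1,5) → (φ(1),φ(5)) = (3,5) ∈ E(G2) ✓
  (1,6) → (φ(1),φ(6)) = (3,6) ∈ E(G2) ✓
  (1,8) → (φ(1),φ(8)) = (3,7) ∈ E(G2) ✓
  (2,4) → (φ(2),φ(4)) = (1,9) ∈ E(G2) ✓
  (2,7) → (φ(2),φ(7)) = (0,1) ∈ E(G2) ✓
  (3,4) → (φ(3),φ(4)) = (8,9) ∈ E(G2) ✓
  (3,6) → (φ(3),φ(6)) = (6,8) ∈ E(G2) ✓
  (3,7) → (φ(3),φ(7)) = (0,8) ∈ E(G2) ✓
  (3,9) → (φ(3),φ(9)) = (4,8) ∈ E(G2) ✓
  (4,7) → (φ(4),φ(7)) = (0,9) ∈ E(G2) ✓
  (4,9) → (φ(4),φ(9)) = (4,9) ∈ E(G2) ✓
  (5,7) → (φ(5),φ(7)) = (0,5) ∈ E(G2) ✓
  (5,8) → (φ(5),φ(8)) = (5,7) ∈ E(G2) ✓
  (6,9) → (φ(6),φ(9)) = (4,6) ∈ E(G2) ✓
  (7,9) → (φ(7),φ(9)) = (0,4) ∈ E(G2) ✓
All 22 edges of G1 map to edges of G2, and |E(G1)| = |E(G2)| = 22, so φ is a bijection on edges as well as vertices. Hence G1 ≅ G2.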